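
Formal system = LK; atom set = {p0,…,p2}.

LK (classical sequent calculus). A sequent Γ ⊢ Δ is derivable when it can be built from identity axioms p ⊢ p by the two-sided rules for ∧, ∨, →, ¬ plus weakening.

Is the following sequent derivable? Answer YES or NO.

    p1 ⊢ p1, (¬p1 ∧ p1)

Derivation trace:
[∧R] p1 ⊢ p1, (¬p1 ∧ p1)
  [¬R]  ⊢ p1, ¬p1
    [Ax] p1 ⊢ p1
  [Ax] p1 ⊢ p1

Result: YES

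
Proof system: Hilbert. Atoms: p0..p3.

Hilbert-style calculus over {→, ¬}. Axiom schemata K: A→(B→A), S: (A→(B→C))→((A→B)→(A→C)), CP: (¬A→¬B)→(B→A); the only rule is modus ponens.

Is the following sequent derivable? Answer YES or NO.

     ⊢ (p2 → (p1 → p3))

Enumerate valuations to refute Γ ⊢ Δ:
  v=0000: Γ:[] Δ:[(p2 → (p1 → p3))=T] refutes=False
  v=0001: Γ:[] Δ:[(p2 → (p1 → p3))=T] refutes=False
  v=0010: Γ:[] Δ:[(p2 → (p1 → p3))=T] refutes=False
  v=0011: Γ:[] Δ:[(p2 → (p1 → p3))=T] refutes=False
  v=0100: Γ:[] Δ:[(p2 → (p1 → p3))=T] refutes=False
  v=0101: Γ:[] Δ:[(p2 → (p1 → p3))=T] refutes=False
  v=0110: Γ:[] Δ:[(p2 → (p1 → p3))=F] refutes=True  ← countermodel

Result: NO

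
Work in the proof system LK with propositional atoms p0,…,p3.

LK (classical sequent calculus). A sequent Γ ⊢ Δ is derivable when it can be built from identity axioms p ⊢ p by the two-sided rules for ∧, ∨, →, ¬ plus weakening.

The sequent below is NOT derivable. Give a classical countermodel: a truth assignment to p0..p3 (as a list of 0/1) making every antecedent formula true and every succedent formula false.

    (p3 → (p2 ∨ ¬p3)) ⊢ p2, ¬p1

Enumerate valuations to refute Γ ⊢ Δ:
  v=0000: Γ:[(p3 → (p2 ∨ ¬p3))=T] Δ:[p2=F, ¬p1=T] refutes=False
  v=0001: Γ:[(p3 → (p2 ∨ ¬p3))=F] Δ:[p2=F, ¬p1=T] refutes=False
  v=0010: Γ:[(p3 → (p2 ∨ ¬p3))=T] Δ:[p2=T, ¬p1=T] refutes=False
  v=0011: Γ:[(p3 → (p2 ∨ ¬p3))=T] Δ:[p2=T, ¬p1=T] refutes=False
  v=0100: Γ:[(p3 → (p2 ∨ ¬p3))=T] Δ:[p2=F, ¬p1=F] refutes=True  ← countermodel

Result: [0, 1, 0, 0]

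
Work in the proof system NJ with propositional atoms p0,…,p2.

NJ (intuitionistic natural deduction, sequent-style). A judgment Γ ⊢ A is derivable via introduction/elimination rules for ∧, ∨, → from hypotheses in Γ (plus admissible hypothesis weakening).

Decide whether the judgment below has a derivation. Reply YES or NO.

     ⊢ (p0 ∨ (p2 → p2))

Derivation (root first):
[∨I₂]  ⊢ (p0 ∨ (p2 → p2))
  [→I]  ⊢ (p2 → p2)
    [Ax] p2 ⊢ p2

Result: YES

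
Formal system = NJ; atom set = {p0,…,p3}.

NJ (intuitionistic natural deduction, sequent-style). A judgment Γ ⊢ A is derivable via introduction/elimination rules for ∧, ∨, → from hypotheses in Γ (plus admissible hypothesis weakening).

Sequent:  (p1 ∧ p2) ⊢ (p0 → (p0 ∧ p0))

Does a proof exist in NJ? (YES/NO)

Derivation (root first):
[→I] (p1 ∧ p2) ⊢ (p0 → (p0 ∧ p0))
  [Wk] p0, (p1 ∧ p2) ⊢ (p0 ∧ p0)
    [∧I] p0 ⊢ (p0 ∧ p0)
      [Ax] p0 ⊢ p0
      [Ax] p0 ⊢ p0

Result: YES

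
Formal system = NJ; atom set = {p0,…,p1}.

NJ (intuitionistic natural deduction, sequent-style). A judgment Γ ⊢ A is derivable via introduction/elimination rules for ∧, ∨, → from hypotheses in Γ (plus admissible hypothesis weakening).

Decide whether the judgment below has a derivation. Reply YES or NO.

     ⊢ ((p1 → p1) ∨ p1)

Proof tree:
[∨I₁]  ⊢ ((p1 → p1) ∨ p1)
  [→I]  ⊢ (p1 → p1)
    [Ax] p1 ⊢ p1

Result: YES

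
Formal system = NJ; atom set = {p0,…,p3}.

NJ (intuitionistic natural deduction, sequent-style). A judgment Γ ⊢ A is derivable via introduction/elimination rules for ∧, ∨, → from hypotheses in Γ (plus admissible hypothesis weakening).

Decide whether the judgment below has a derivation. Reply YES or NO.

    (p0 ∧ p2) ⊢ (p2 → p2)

Derivation (root first):
[Wk] (p0 ∧ p2) ⊢ (p2 → p2)
  [→I]  ⊢ (p2 → p2)
    [Ax] p2 ⊢ p2

Result: YES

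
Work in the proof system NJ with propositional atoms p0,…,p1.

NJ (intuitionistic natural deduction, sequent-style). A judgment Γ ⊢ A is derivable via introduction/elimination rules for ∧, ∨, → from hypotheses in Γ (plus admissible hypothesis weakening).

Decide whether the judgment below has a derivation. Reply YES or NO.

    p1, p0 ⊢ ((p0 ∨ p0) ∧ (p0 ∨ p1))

Proof tree:
[∧I] p1, p0 ⊢ ((p0 ∨ p0) ∧ (p0 ∨ p1))
  [∨I₂] p0 ⊢ (p0 ∨ p0)
    [Ax] p0 ⊢ p0
  [∨I₂] p1 ⊢ (p0 ∨ p1)
    [Ax] p1 ⊢ p1

Result: YES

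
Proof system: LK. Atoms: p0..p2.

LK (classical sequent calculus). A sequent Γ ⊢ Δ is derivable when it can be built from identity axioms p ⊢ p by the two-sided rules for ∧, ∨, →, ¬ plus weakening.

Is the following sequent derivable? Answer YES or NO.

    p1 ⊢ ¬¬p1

Derivation trace:
[¬R] p1 ⊢ ¬¬p1
  [¬L] p1, ¬p1 ⊢ 
    [Ax] p1 ⊢ p1

Result: YES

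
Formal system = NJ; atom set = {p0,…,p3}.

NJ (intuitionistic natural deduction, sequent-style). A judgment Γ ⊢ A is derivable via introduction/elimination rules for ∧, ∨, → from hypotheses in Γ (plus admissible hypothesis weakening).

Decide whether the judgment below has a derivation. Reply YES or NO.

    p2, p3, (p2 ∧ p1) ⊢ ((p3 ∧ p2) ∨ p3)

Proof tree:
[∨I₁] p2, p3, (p2 ∧ p1) ⊢ ((p3 ∧ p2) ∨ p3)
  [∧I] p2, p3, (p2 ∧ p1) ⊢ (p3 ∧ p2)
    [Wk] p3, (p2 ∧ p1) ⊢ p3
      [Ax] p3 ⊢ p3
    [Ax] p2 ⊢ p2

Result: YES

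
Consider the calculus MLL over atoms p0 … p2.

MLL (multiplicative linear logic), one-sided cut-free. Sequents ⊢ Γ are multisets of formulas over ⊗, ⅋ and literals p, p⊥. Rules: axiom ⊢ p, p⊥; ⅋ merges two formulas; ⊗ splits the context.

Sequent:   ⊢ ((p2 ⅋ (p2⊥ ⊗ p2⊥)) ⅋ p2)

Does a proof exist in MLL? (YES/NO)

Proof tree:
[⅋]  ⊢ ((p2 ⅋ (p2⊥ ⊗ p2⊥)) ⅋ p2)
  [⅋]  ⊢ p2, (p2 ⅋ (p2⊥ ⊗ p2⊥))
    [⊗]  ⊢ p2, p2, (p2⊥ ⊗ p2⊥)
      [Ax]  ⊢ p2, p2⊥
      [Ax]  ⊢ p2, p2⊥

Result: YES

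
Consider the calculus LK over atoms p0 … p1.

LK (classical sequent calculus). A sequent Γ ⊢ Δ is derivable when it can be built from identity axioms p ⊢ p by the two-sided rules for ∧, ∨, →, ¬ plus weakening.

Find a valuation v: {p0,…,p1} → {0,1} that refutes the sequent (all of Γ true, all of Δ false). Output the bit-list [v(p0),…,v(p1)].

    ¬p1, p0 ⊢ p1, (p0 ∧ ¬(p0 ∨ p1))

Enumerate valuations to refute Γ ⊢ Δ:
  v=00: Γ:[¬p1=T, p0=F] Δ:[p1=F, (p0 ∧ ¬(p0 ∨ p1))=F] refutes=False
  v=01: Γ:[¬p1=F, p0=F] Δ:[p1=T, (p0 ∧ ¬(p0 ∨ p1))=F] refutes=False
  v=10: Γ:[¬p1=T, p0=T] Δ:[p1=F, (p0 ∧ ¬(p0 ∨ p1))=F] refutes=True  ← countermodel

Result: [1, 0]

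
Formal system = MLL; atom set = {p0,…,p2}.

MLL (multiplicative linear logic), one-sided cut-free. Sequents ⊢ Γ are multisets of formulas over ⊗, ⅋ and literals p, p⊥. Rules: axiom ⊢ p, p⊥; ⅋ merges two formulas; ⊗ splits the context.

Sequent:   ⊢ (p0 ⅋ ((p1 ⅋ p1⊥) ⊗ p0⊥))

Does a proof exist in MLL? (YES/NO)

Derivation (root first):
[⅋]  ⊢ (p0 ⅋ ((p1 ⅋ p1⊥) ⊗ p0⊥))
  [⊗]  ⊢ p0, ((p1 ⅋ p1⊥) ⊗ p0⊥)
    [⅋]  ⊢ (p1 ⅋ p1⊥)
      [Ax]  ⊢ p1, p1⊥
    [Ax]  ⊢ p0, p0⊥

Result: YES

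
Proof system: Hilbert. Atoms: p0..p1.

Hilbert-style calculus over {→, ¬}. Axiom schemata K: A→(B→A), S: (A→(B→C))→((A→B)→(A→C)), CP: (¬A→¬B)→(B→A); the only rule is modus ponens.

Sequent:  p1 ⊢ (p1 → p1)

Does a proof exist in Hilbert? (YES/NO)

Proof tree:
[MP] p1 ⊢ (p1 → p1)
  [MP]  ⊢ ((p1 → p1) → (p1 → p1))
    [S]  ⊢ ((p1 → (p1 → p1)) → ((p1 → p1) → (p1 → p1)))
    [K]  ⊢ (p1 → (p1 → p1))
  [MP] p1 ⊢ (p1 → p1)
    [K]  ⊢ (p1 → (p1 → p1))
    [Hyp] p1 ⊢ p1

Result: YES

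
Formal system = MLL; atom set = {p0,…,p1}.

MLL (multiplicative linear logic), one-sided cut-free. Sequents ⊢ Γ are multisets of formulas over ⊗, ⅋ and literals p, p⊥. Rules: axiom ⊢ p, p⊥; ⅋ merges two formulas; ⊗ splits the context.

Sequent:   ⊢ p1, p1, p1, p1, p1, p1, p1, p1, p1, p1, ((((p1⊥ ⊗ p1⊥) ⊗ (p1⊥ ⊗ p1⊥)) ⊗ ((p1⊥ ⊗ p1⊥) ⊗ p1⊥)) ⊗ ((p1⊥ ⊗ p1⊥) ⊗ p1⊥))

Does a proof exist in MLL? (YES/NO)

Derivation trace:
[⊗]  ⊢ p1, p1, p1, p1, p1, p1, p1, p1, p1, p1, ((((p1⊥ ⊗ p1⊥) ⊗ (p1⊥ ⊗ p1⊥)) ⊗ ((p1⊥ ⊗ p1⊥) ⊗ p1⊥)) ⊗ ((p1⊥ ⊗ p1⊥) ⊗ p1⊥))
  [⊗]  ⊢ p1, p1, p1, p1, p1, p1, p1, (((p1⊥ ⊗ p1⊥) ⊗ (p1⊥ ⊗ p1⊥)) ⊗ ((p1⊥ ⊗ p1⊥) ⊗ p1⊥))
    [⊗]  ⊢ p1, p1, p1, p1, ((p1⊥ ⊗ p1⊥) ⊗ (p1⊥ ⊗ p1⊥))
      [⊗]  ⊢ p1, p1, (p1⊥ ⊗ p1⊥)
        [Ax]  ⊢ p1, p1⊥
        [Ax]  ⊢ p1, p1⊥
      [⊗]  ⊢ p1, p1, (p1⊥ ⊗ p1⊥)
        [Ax]  ⊢ p1, p1⊥
        [Ax]  ⊢ p1, p1⊥
    [⊗]  ⊢ p1, p1, p1, ((p1⊥ ⊗ p1⊥) ⊗ p1⊥)
      [⊗]  ⊢ p1, p1, (p1⊥ ⊗ p1⊥)
        [Ax]  ⊢ p1, p1⊥
        [Ax]  ⊢ p1, p1⊥
      [Ax]  ⊢ p1, p1⊥
  [⊗]  ⊢ p1, p1, p1, ((p1⊥ ⊗ p1⊥) ⊗ p1⊥)
    [⊗]  ⊢ p1, p1, (p1⊥ ⊗ p1⊥)
      [Ax]  ⊢ p1, p1⊥
      [Ax]  ⊢ p1, p1⊥
    [Ax]  ⊢ p1, p1⊥

Result: YES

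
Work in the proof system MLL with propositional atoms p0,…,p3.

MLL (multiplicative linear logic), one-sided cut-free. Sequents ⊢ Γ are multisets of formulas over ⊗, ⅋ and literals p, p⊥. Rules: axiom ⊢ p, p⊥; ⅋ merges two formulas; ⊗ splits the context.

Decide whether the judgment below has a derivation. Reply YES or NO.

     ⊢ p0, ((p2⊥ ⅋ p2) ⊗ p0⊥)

Derivation trace:
[⊗]  ⊢ p0, ((p2⊥ ⅋ p2) ⊗ p0⊥)
  [⅋]  ⊢ (p2⊥ ⅋ p2)
    [Ax]  ⊢ p2, p2⊥
  [Ax]  ⊢ p0, p0⊥

Result: YES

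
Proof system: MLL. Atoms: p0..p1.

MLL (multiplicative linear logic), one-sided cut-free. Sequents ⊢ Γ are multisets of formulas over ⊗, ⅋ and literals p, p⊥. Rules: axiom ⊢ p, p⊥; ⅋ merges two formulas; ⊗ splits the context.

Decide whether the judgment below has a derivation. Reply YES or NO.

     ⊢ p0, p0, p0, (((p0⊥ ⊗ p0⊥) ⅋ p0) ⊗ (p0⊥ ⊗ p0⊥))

Derivation trace:
[⊗]  ⊢ p0, p0, p0, (((p0⊥ ⊗ p0⊥) ⅋ p0) ⊗ (p0⊥ ⊗ p0⊥))
  [⅋]  ⊢ p0, ((p0⊥ ⊗ p0⊥) ⅋ p0)
    [⊗]  ⊢ p0, p0, (p0⊥ ⊗ p0⊥)
      [Ax]  ⊢ p0, p0⊥
      [Ax]  ⊢ p0, p0⊥
  [⊗]  ⊢ p0, p0, (p0⊥ ⊗ p0⊥)
    [Ax]  ⊢ p0, p0⊥
    [Ax]  ⊢ p0, p0⊥

Result: YES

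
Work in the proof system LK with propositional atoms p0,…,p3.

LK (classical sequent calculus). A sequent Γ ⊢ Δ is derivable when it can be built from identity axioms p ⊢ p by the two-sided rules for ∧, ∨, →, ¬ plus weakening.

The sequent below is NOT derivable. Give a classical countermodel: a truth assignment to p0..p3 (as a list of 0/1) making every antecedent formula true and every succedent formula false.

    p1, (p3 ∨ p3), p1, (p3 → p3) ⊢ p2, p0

Enumerate valuations to refute Γ ⊢ Δ:
  v=0000: Γ:[p1=F, (p3 ∨ p3)=F, p1=F, (p3 → p3)=T] Δ:[p2=F, p0=F] refutes=False
  v=0001: Γ:[p1=F, (p3 ∨ p3)=T, p1=F, (p3 → p3)=T] Δ:[p2=F, p0=F] refutes=False
  v=0010: Γ:[p1=F, (p3 ∨ p3)=F, p1=F, (p3 → p3)=T] Δ:[p2=T, p0=F] refutes=False
  v=0011: Γ:[p1=F, (p3 ∨ p3)=T, p1=F, (p3 → p3)=T] Δ:[p2=T, p0=F] refutes=False
  v=0100: Γ:[p1=T, (p3 ∨ p3)=F, p1=T, (p3 → p3)=T] Δ:[p2=F, p0=F] refutes=False
  v=0101: Γ:[p1=T, (p3 ∨ p3)=T, p1=T, (p3 → p3)=T] Δ:[p2=F, p0=F] refutes=True  ← countermodel

Result: [0, 1, 0, 1]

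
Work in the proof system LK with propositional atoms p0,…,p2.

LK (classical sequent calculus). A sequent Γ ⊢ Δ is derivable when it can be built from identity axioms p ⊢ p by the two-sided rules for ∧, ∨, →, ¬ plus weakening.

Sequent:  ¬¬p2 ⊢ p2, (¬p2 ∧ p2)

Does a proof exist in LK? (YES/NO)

Proof tree:
[∧R] ¬¬p2 ⊢ p2, (¬p2 ∧ p2)
  [¬R]  ⊢ p2, ¬p2
    [Ax] p2 ⊢ p2
  [¬L] ¬¬p2 ⊢ p2
    [¬R]  ⊢ p2, ¬p2
      [Ax] p2 ⊢ p2

Result: YES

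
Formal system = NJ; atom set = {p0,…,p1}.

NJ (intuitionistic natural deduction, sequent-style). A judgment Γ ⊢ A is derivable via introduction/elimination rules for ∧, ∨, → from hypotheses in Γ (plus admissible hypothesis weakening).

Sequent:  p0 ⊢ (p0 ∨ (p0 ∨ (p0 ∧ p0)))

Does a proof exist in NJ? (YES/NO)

Derivation (root first):
[∨I₂] p0 ⊢ (p0 ∨ (p0 ∨ (p0 ∧ p0)))
  [∨I₂] p0 ⊢ (p0 ∨ (p0 ∧ p0))
    [∧I] p0 ⊢ (p0 ∧ p0)
      [Ax] p0 ⊢ p0
      [Ax] p0 ⊢ p0

Result: YES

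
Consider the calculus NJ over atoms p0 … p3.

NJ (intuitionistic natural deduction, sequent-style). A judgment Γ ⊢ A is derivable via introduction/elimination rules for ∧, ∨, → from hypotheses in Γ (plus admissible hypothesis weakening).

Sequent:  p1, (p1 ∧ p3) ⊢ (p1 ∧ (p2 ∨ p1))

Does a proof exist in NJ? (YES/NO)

Derivation (root first):
[∧I] p1, (p1 ∧ p3) ⊢ (p1 ∧ (p2 ∨ p1))
  [Wk] p1, (p1 ∧ p3), p1 ⊢ p1
    [Wk] p1, (p1 ∧ p3) ⊢ p1
      [Ax] p1 ⊢ p1
  [∨I₂] p1, (p1 ∧ p3) ⊢ (p2 ∨ p1)
    [Wk] p1, (p1 ∧ p3) ⊢ p1
      [Ax] p1 ⊢ p1

Result: YES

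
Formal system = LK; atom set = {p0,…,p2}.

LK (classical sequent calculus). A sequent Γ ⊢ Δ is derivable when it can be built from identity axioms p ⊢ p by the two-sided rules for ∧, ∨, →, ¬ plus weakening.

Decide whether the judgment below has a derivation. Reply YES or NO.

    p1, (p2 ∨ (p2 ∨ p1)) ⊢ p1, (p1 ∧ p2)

Proof tree:
[∧R] p1, (p2 ∨ (p2 ∨ p1)) ⊢ p1, (p1 ∧ p2)
  [Ax] p1 ⊢ p1
  [∨L] (p2 ∨ (p2 ∨ p1)) ⊢ p1, p2
    [Ax] p2 ⊢ p2
    [∨L] (p2 ∨ p1) ⊢ p1, p2
      [Ax] p2 ⊢ p2
      [Ax] p1 ⊢ p1

Result: YES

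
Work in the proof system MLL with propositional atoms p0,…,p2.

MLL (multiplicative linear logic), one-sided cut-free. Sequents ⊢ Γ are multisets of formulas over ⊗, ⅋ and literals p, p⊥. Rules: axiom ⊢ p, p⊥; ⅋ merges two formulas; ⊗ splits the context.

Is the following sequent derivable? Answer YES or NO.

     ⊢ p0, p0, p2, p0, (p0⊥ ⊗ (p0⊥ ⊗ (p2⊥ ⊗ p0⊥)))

Proof tree:
[⊗]  ⊢ p0, p0, p2, p0, (p0⊥ ⊗ (p0⊥ ⊗ (p2⊥ ⊗ p0⊥)))
  [Ax]  ⊢ p0, p0⊥
  [⊗]  ⊢ p0, p2, p0, (p0⊥ ⊗ (p2⊥ ⊗ p0⊥))
    [Ax]  ⊢ p0, p0⊥
    [⊗]  ⊢ p2, p0, (p2⊥ ⊗ p0⊥)
      [Ax]  ⊢ p2, p2⊥
      [Ax]  ⊢ p0, p0⊥

Result: YES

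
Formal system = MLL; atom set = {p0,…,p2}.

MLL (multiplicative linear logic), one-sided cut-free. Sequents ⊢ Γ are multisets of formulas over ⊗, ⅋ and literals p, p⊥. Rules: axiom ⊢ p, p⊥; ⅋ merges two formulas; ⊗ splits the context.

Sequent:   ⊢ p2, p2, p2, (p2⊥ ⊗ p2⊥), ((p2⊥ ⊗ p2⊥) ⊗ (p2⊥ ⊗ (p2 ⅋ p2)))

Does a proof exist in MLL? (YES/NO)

Proof tree:
[⊗]  ⊢ p2, p2, p2, (p2⊥ ⊗ p2⊥), ((p2⊥ ⊗ p2⊥) ⊗ (p2⊥ ⊗ (p2 ⅋ p2)))
  [⊗]  ⊢ p2, p2, (p2⊥ ⊗ p2⊥)
    [Ax]  ⊢ p2, p2⊥
    [Ax]  ⊢ p2, p2⊥
  [⊗]  ⊢ p2, (p2⊥ ⊗ p2⊥), (p2⊥ ⊗ (p2 ⅋ p2))
    [Ax]  ⊢ p2, p2⊥
    [⅋]  ⊢ (p2⊥ ⊗ p2⊥), (p2 ⅋ p2)
      [⊗]  ⊢ p2, p2, (p2⊥ ⊗ p2⊥)
        [Ax]  ⊢ p2, p2⊥
        [Ax]  ⊢ p2, p2⊥

Result: YES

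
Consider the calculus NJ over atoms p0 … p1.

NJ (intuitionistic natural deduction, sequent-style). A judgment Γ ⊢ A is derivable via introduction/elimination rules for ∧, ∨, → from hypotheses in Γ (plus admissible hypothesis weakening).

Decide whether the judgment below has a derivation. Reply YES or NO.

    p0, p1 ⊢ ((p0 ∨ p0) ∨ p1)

Derivation (root first):
[Wk] p0, p1 ⊢ ((p0 ∨ p0) ∨ p1)
  [∨I₁] p0 ⊢ ((p0 ∨ p0) ∨ p1)
    [∨I₂] p0 ⊢ (p0 ∨ p0)
      [Ax] p0 ⊢ p0

Result: YES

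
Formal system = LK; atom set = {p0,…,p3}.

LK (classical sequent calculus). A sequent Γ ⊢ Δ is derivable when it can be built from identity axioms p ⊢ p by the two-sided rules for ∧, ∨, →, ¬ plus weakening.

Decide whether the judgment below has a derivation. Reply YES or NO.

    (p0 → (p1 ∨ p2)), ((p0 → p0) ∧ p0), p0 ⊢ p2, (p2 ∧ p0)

Enumerate valuations to refute Γ ⊢ Δ:
  v=0000: Γ:[(p0 → (p1 ∨ p2))=T, ((p0 → p0) ∧ p0)=F, p0=F] Δ:[p2=F, (p2 ∧ p0)=F] refutes=False
  v=0001: Γ:[(p0 → (p1 ∨ p2))=T, ((p0 → p0) ∧ p0)=F, p0=F] Δ:[p2=F, (p2 ∧ p0)=F] refutes=False
  v=0010: Γ:[(p0 → (p1 ∨ p2))=T, ((p0 → p0) ∧ p0)=F, p0=F] Δ:[p2=T, (p2 ∧ p0)=F] refutes=False
  v=0011: Γ:[(p0 → (p1 ∨ p2))=T, ((p0 → p0) ∧ p0)=F, p0=F] Δ:[p2=T, (p2 ∧ p0)=F] refutes=False
  v=0100: Γ:[(p0 → (p1 ∨ p2))=T, ((p0 → p0) ∧ p0)=F, p0=F] Δ:[p2=F, (p2 ∧ p0)=F] refutes=False
  v=0101: Γ:[(p0 → (p1 ∨ p2))=T, ((p0 → p0) ∧ p0)=F, p0=F] Δ:[p2=F, (p2 ∧ p0)=F] refutes=False
  v=0110: Γ:[(p0 → (p1 ∨ p2))=T, ((p0 → p0) ∧ p0)=F, p0=F] Δ:[p2=T, (p2 ∧ p0)=F] refutes=False
  v=0111: Γ:[(p0 → (p1 ∨ p2))=T, ((p0 → p0) ∧ p0)=F, p0=F] Δ:[p2=T, (p2 ∧ p0)=F] refutes=False
  v=1000: Γ:[(p0 → (p1 ∨ p2))=F, ((p0 → p0) ∧ p0)=T, p0=T] Δ:[p2=F, (p2 ∧ p0)=F] refutes=False
  v=1001: Γ:[(p0 → (p1 ∨ p2))=F, ((p0 → p0) ∧ p0)=T, p0=T] Δ:[p2=F, (p2 ∧ p0)=F] refutes=False
  v=1010: Γ:[(p0 → (p1 ∨ p2))=T, ((p0 → p0) ∧ p0)=T, p0=T] Δ:[p2=T, (p2 ∧ p0)=T] refutes=False
  v=1011: Γ:[(p0 → (p1 ∨ p2))=T, ((p0 → p0) ∧ p0)=T, p0=T] Δ:[p2=T, (p2 ∧ p0)=T] refutes=False
  v=1100: Γ:[(p0 → (p1 ∨ p2))=T, ((p0 → p0) ∧ p0)=T, p0=T] Δ:[p2=F, (p2 ∧ p0)=F] refutes=True  ← countermodel

Result: NO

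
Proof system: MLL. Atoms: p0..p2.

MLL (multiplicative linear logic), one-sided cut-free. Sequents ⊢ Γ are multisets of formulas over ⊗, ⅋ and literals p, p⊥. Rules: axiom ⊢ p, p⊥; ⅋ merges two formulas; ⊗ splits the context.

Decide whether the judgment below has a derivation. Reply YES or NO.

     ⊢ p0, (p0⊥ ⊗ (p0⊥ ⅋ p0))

Derivation (root first):
[⊗]  ⊢ p0, (p0⊥ ⊗ (p0⊥ ⅋ p0))
  [Ax]  ⊢ p0, p0⊥
  [⅋]  ⊢ (p0⊥ ⅋ p0)
    [Ax]  ⊢ p0, p0⊥

Result: YES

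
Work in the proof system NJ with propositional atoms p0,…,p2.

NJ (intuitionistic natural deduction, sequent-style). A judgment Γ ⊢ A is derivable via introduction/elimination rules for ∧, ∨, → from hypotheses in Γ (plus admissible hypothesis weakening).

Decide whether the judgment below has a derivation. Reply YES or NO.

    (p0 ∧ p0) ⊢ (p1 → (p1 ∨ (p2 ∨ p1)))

Derivation (root first):
[Wk] (p0 ∧ p0) ⊢ (p1 → (p1 ∨ (p2 ∨ p1)))
  [→I]  ⊢ (p1 → (p1 ∨ (p2 ∨ p1)))
    [∨I₂] p1 ⊢ (p1 ∨ (p2 ∨ p1))
      [∨I₂] p1 ⊢ (p2 ∨ p1)
        [Ax] p1 ⊢ p1

Result: YES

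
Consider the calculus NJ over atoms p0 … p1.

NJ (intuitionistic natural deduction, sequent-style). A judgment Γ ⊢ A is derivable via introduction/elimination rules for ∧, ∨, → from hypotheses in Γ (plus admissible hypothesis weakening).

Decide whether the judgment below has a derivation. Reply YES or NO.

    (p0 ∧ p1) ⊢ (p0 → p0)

Proof tree:
[Wk] (p0 ∧ p1) ⊢ (p0 → p0)
  [→I]  ⊢ (p0 → p0)
    [Ax] p0 ⊢ p0

Result: YES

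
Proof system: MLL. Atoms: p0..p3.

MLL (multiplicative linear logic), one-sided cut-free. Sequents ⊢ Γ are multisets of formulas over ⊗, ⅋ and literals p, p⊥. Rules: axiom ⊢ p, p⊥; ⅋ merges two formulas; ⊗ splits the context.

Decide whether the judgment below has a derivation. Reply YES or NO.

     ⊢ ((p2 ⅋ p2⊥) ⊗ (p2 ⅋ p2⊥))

Derivation trace:
[⊗]  ⊢ ((p2 ⅋ p2⊥) ⊗ (p2 ⅋ p2⊥))
  [⅋]  ⊢ (p2 ⅋ p2⊥)
    [Ax]  ⊢ p2, p2⊥
  [⅋]  ⊢ (p2 ⅋ p2⊥)
    [Ax]  ⊢ p2, p2⊥

Result: YES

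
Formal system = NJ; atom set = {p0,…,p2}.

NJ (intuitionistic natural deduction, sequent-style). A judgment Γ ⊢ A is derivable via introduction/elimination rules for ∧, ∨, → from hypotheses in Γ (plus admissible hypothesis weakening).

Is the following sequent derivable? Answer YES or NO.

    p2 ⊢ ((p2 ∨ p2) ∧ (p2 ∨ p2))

Derivation (root first):
[∧I] p2 ⊢ ((p2 ∨ p2) ∧ (p2 ∨ p2))
  [∨I₂] p2 ⊢ (p2 ∨ p2)
    [Ax] p2 ⊢ p2
  [∨I₂] p2 ⊢ (p2 ∨ p2)
    [Ax] p2 ⊢ p2

Result: YES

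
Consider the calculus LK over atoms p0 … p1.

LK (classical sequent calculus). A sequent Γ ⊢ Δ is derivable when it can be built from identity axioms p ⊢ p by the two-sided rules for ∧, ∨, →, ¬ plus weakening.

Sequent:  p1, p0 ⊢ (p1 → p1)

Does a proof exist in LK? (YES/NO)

Proof tree:
[→R] p1, p0 ⊢ (p1 → p1)
  [WL] p1, p1, p0 ⊢ p1
    [WL] p1, p1 ⊢ p1
      [Ax] p1 ⊢ p1

Result: YES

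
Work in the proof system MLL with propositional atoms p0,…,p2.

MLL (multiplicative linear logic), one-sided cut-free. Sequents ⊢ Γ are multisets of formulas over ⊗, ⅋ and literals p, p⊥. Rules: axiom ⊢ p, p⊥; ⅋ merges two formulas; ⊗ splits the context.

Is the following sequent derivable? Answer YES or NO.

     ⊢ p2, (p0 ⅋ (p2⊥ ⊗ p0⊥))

Derivation trace:
[⅋]  ⊢ p2, (p0 ⅋ (p2⊥ ⊗ p0⊥))
  [⊗]  ⊢ p2, p0, (p2⊥ ⊗ p0⊥)
    [Ax]  ⊢ p2, p2⊥
    [Ax]  ⊢ p0, p0⊥

Result: YES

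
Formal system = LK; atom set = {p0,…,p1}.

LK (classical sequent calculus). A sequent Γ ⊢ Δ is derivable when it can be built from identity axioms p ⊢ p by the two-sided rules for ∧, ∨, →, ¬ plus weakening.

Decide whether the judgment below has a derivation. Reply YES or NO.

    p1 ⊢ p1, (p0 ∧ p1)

Proof tree:
[∧R] p1 ⊢ p1, (p0 ∧ p1)
  [WR] p1 ⊢ p1, p0
    [Ax] p1 ⊢ p1
  [Ax] p1 ⊢ p1

Result: YES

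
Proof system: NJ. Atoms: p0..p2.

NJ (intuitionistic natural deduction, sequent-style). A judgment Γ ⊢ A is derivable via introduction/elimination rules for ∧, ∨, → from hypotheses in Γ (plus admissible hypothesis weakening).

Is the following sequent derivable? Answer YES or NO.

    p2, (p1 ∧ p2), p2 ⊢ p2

Proof tree:
[Wk] p2, (p1 ∧ p2), p2 ⊢ p2
  [Wk] p2, (p1 ∧ p2) ⊢ p2
    [Ax] p2 ⊢ p2

Result: YES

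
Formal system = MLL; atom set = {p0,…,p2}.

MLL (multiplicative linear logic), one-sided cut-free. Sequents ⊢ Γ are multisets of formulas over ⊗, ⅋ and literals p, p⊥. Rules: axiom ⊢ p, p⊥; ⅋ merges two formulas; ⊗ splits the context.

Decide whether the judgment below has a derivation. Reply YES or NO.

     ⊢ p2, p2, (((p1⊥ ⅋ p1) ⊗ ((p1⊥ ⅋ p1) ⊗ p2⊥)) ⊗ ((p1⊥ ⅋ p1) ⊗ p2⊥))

Derivation trace:
[⊗]  ⊢ p2, p2, (((p1⊥ ⅋ p1) ⊗ ((p1⊥ ⅋ p1) ⊗ p2⊥)) ⊗ ((p1⊥ ⅋ p1) ⊗ p2⊥))
  [⊗]  ⊢ p2, ((p1⊥ ⅋ p1) ⊗ ((p1⊥ ⅋ p1) ⊗ p2⊥))
    [⅋]  ⊢ (p1⊥ ⅋ p1)
      [Ax]  ⊢ p1, p1⊥
    [⊗]  ⊢ p2, ((p1⊥ ⅋ p1) ⊗ p2⊥)
      [⅋]  ⊢ (p1⊥ ⅋ p1)
        [Ax]  ⊢ p1, p1⊥
      [Ax]  ⊢ p2, p2⊥
  [⊗]  ⊢ p2, ((p1⊥ ⅋ p1) ⊗ p2⊥)
    [⅋]  ⊢ (p1⊥ ⅋ p1)
      [Ax]  ⊢ p1, p1⊥
    [Ax]  ⊢ p2, p2⊥

Result: YES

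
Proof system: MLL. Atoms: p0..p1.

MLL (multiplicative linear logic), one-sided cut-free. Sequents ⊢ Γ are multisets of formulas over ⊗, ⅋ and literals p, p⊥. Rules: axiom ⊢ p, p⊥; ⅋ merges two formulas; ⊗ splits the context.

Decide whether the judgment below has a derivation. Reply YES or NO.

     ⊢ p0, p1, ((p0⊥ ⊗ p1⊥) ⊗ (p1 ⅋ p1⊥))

Proof tree:
[⊗]  ⊢ p0, p1, ((p0⊥ ⊗ p1⊥) ⊗ (p1 ⅋ p1⊥))
  [⊗]  ⊢ p0, p1, (p0⊥ ⊗ p1⊥)
    [Ax]  ⊢ p0, p0⊥
    [Ax]  ⊢ p1, p1⊥
  [⅋]  ⊢ (p1 ⅋ p1⊥)
    [Ax]  ⊢ p1, p1⊥

Result: YES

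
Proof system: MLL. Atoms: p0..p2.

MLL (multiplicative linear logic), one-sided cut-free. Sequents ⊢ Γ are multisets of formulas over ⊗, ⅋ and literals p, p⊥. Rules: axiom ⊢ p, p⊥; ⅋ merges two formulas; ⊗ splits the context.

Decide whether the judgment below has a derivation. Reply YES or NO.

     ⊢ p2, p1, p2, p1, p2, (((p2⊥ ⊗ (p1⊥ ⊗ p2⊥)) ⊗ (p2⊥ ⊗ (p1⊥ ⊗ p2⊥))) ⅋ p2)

Derivation trace:
[⅋]  ⊢ p2, p1, p2, p1, p2, (((p2⊥ ⊗ (p1⊥ ⊗ p2⊥)) ⊗ (p2⊥ ⊗ (p1⊥ ⊗ p2⊥))) ⅋ p2)
  [⊗]  ⊢ p2, p1, p2, p2, p1, p2, ((p2⊥ ⊗ (p1⊥ ⊗ p2⊥)) ⊗ (p2⊥ ⊗ (p1⊥ ⊗ p2⊥)))
    [⊗]  ⊢ p2, p1, p2, (p2⊥ ⊗ (p1⊥ ⊗ p2⊥))
      [Ax]  ⊢ p2, p2⊥
      [⊗]  ⊢ p1, p2, (p1⊥ ⊗ p2⊥)
        [Ax]  ⊢ p1, p1⊥
        [Ax]  ⊢ p2, p2⊥
    [⊗]  ⊢ p2, p1, p2, (p2⊥ ⊗ (p1⊥ ⊗ p2⊥))
      [Ax]  ⊢ p2, p2⊥
      [⊗]  ⊢ p1, p2, (p1⊥ ⊗ p2⊥)
        [Ax]  ⊢ p1, p1⊥
        [Ax]  ⊢ p2, p2⊥

Result: YES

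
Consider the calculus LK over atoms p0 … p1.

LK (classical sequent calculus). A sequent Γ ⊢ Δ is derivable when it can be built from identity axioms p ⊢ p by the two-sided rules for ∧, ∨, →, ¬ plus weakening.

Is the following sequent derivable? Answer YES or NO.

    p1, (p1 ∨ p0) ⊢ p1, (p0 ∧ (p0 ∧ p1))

Derivation (root first):
[∨L] p1, (p1 ∨ p0) ⊢ p1, (p0 ∧ (p0 ∧ p1))
  [Ax] p1 ⊢ p1
  [∧R] p1, p0 ⊢ p1, (p0 ∧ (p0 ∧ p1))
    [WL] p1, p0 ⊢ p1, p0
      [WR] p1 ⊢ p1, p0
        [Ax] p1 ⊢ p1
    [∧R] p1, p0 ⊢ (p0 ∧ p1)
      [Ax] p0 ⊢ p0
      [Ax] p1 ⊢ p1

Result: YES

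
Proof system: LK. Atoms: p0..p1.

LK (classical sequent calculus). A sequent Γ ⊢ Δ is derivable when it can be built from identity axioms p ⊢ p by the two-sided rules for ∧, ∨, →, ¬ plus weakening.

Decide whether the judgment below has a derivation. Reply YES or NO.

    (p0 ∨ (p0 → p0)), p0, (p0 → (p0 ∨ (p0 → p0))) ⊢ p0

Derivation trace:
[→L] (p0 ∨ (p0 → p0)), p0, (p0 → (p0 ∨ (p0 → p0))) ⊢ p0
  [∨L] p0, (p0 ∨ (p0 → p0)) ⊢ p0
    [Ax] p0 ⊢ p0
    [→L] p0, (p0 → p0) ⊢ p0
      [Ax] p0 ⊢ p0
      [Ax] p0 ⊢ p0
  [∨L] p0, (p0 ∨ (p0 → p0)) ⊢ p0
    [Ax] p0 ⊢ p0
    [→L] p0, (p0 → p0) ⊢ p0
      [Ax] p0 ⊢ p0
      [Ax] p0 ⊢ p0

Result: YES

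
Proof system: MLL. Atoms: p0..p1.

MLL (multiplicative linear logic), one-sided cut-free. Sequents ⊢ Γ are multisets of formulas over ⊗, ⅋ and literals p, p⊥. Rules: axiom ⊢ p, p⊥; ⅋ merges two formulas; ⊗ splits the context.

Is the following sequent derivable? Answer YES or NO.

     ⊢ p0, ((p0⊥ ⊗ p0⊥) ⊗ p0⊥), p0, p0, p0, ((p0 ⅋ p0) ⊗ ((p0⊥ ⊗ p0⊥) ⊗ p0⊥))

Proof tree:
[⊗]  ⊢ p0, ((p0⊥ ⊗ p0⊥) ⊗ p0⊥), p0, p0, p0, ((p0 ⅋ p0) ⊗ ((p0⊥ ⊗ p0⊥) ⊗ p0⊥))
  [⅋]  ⊢ p0, ((p0⊥ ⊗ p0⊥) ⊗ p0⊥), (p0 ⅋ p0)
    [⊗]  ⊢ p0, p0, p0, ((p0⊥ ⊗ p0⊥) ⊗ p0⊥)
      [⊗]  ⊢ p0, p0, (p0⊥ ⊗ p0⊥)
        [Ax]  ⊢ p0, p0⊥
        [Ax]  ⊢ p0, p0⊥
      [Ax]  ⊢ p0, p0⊥
  [⊗]  ⊢ p0, p0, p0, ((p0⊥ ⊗ p0⊥) ⊗ p0⊥)
    [⊗]  ⊢ p0, p0, (p0⊥ ⊗ p0⊥)
      [Ax]  ⊢ p0, p0⊥
      [Ax]  ⊢ p0, p0⊥
    [Ax]  ⊢ p0, p0⊥

Result: YES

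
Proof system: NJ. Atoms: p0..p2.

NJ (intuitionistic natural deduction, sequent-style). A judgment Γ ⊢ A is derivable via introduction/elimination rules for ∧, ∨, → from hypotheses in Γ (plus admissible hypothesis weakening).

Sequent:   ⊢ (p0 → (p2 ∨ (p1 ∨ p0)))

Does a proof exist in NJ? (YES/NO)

Derivation trace:
[→I]  ⊢ (p0 → (p2 ∨ (p1 ∨ p0)))
  [∨I₂] p0 ⊢ (p2 ∨ (p1 ∨ p0))
    [∨I₂] p0 ⊢ (p1 ∨ p0)
      [Ax] p0 ⊢ p0

Result: YES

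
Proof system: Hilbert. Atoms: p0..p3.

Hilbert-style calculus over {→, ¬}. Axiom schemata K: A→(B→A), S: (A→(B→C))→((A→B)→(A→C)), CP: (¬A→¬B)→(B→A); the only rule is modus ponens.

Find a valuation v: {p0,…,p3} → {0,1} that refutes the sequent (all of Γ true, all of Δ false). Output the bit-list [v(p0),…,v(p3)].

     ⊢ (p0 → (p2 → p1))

Truth-table refutation:
  v=0000: Γ:[] Δ:[(p0 → (p2 → p1))=T] refutes=False
  v=0001: Γ:[] Δ:[(p0 → (p2 → p1))=T] refutes=False
  v=0010: Γ:[] Δ:[(p0 → (p2 → p1))=T] refutes=False
  v=0011: Γ:[] Δ:[(p0 → (p2 → p1))=T] refutes=False
  v=0100: Γ:[] Δ:[(p0 → (p2 → p1))=T] refutes=False
  v=0101: Γ:[] Δ:[(p0 → (p2 → p1))=T] refutes=False
  v=0110: Γ:[] Δ:[(p0 → (p2 → p1))=T] refutes=False
  v=0111: Γ:[] Δ:[(p0 → (p2 → p1))=T] refutes=False
  v=1000: Γ:[] Δ:[(p0 → (p2 → p1))=T] refutes=False
  v=1001: Γ:[] Δ:[(p0 → (p2 → p1))=T] refutes=False
  v=1010: Γ:[] Δ:[(p0 → (p2 → p1))=F] refutes=True  ← countermodel

Result: [1, 0, 1, 0]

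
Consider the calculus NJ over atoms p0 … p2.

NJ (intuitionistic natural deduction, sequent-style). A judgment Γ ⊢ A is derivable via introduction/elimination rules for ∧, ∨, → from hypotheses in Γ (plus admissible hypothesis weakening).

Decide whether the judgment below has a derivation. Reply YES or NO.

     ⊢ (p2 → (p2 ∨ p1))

Derivation trace:
[→I]  ⊢ (p2 → (p2 ∨ p1))
  [∨I₁] p2 ⊢ (p2 ∨ p1)
    [Ax] p2 ⊢ p2

Result: YES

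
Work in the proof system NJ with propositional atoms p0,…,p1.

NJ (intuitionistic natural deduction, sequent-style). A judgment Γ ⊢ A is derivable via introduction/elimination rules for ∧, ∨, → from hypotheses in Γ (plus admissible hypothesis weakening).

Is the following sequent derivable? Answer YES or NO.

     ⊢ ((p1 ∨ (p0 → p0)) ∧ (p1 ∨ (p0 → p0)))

Proof tree:
[∧I]  ⊢ ((p1 ∨ (p0 → p0)) ∧ (p1 ∨ (p0 → p0)))
  [∨I₂]  ⊢ (p1 ∨ (p0 → p0))
    [→I]  ⊢ (p0 → p0)
      [Ax] p0 ⊢ p0
  [∨I₂]  ⊢ (p1 ∨ (p0 → p0))
    [→I]  ⊢ (p0 → p0)
      [Ax] p0 ⊢ p0

Result: YES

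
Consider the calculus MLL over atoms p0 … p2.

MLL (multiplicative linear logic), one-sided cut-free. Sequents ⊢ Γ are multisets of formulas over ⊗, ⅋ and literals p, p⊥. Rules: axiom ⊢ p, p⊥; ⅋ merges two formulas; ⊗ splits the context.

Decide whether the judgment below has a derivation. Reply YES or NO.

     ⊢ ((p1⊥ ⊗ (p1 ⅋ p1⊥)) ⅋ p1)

Derivation (root first):
[⅋]  ⊢ ((p1⊥ ⊗ (p1 ⅋ p1⊥)) ⅋ p1)
  [⊗]  ⊢ p1, (p1⊥ ⊗ (p1 ⅋ p1⊥))
    [Ax]  ⊢ p1, p1⊥
    [⅋]  ⊢ (p1 ⅋ p1⊥)
      [Ax]  ⊢ p1, p1⊥

Result: YES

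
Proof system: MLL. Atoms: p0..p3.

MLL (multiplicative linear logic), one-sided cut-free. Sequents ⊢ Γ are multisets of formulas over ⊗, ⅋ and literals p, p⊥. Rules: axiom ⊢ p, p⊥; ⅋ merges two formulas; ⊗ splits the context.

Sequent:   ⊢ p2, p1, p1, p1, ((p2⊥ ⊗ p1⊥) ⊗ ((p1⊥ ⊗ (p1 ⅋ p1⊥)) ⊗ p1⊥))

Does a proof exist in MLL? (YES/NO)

Proof tree:
[⊗]  ⊢ p2, p1, p1, p1, ((p2⊥ ⊗ p1⊥) ⊗ ((p1⊥ ⊗ (p1 ⅋ p1⊥)) ⊗ p1⊥))
  [⊗]  ⊢ p2, p1, (p2⊥ ⊗ p1⊥)
    [Ax]  ⊢ p2, p2⊥
    [Ax]  ⊢ p1, p1⊥
  [⊗]  ⊢ p1, p1, ((p1⊥ ⊗ (p1 ⅋ p1⊥)) ⊗ p1⊥)
    [⊗]  ⊢ p1, (p1⊥ ⊗ (p1 ⅋ p1⊥))
      [Ax]  ⊢ p1, p1⊥
      [⅋]  ⊢ (p1 ⅋ p1⊥)
        [Ax]  ⊢ p1, p1⊥
    [Ax]  ⊢ p1, p1⊥

Result: YES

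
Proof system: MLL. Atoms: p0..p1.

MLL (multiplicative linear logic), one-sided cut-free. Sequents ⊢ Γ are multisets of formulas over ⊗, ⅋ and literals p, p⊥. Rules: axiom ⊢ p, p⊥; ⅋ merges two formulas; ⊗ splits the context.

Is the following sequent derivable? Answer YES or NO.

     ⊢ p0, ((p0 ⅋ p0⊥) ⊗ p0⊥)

Proof tree:
[⊗]  ⊢ p0, ((p0 ⅋ p0⊥) ⊗ p0⊥)
  [⅋]  ⊢ (p0 ⅋ p0⊥)
    [Ax]  ⊢ p0, p0⊥
  [Ax]  ⊢ p0, p0⊥

Result: YES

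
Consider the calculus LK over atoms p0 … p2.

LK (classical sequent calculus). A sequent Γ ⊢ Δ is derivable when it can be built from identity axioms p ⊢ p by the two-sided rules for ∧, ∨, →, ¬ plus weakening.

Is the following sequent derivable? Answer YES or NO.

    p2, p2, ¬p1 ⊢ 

Truth-table refutation:
  v=000: Γ:[p2=F, p2=F, ¬p1=T] Δ:[] refutes=False
  v=001: Γ:[p2=T, p2=T, ¬p1=T] Δ:[] refutes=True  ← countermodel

Result: NO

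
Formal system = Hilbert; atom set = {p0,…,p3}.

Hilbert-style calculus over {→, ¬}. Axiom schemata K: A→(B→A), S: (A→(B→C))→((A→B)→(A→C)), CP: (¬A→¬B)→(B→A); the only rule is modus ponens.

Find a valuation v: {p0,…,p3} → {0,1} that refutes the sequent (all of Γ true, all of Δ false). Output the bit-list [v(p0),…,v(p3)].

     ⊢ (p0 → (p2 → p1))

Search for a countermodel by truth-table:
  v=0000: Γ:[] Δ:[(p0 → (p2 → p1))=T] refutes=False
  v=0001: Γ:[] Δ:[(p0 → (p2 → p1))=T] refutes=False
  v=0010: Γ:[] Δ:[(p0 → (p2 → p1))=T] refutes=False
  v=0011: Γ:[] Δ:[(p0 → (p2 → p1))=T] refutes=False
  v=0100: Γ:[] Δ:[(p0 → (p2 → p1))=T] refutes=False
  v=0101: Γ:[] Δ:[(p0 → (p2 → p1))=T] refutes=False
  v=0110: Γ:[] Δ:[(p0 → (p2 → p1))=T] refutes=False
  v=0111: Γ:[] Δ:[(p0 → (p2 → p1))=T] refutes=False
  v=1000: Γ:[] Δ:[(p0 → (p2 → p1))=T] refutes=False
  v=1001: Γ:[] Δ:[(p0 → (p2 → p1))=T] refutes=False
  v=1010: Γ:[] Δ:[(p0 → (p2 → p1))=F] refutes=True  ← countermodel

Result: [1, 0, 1, 0]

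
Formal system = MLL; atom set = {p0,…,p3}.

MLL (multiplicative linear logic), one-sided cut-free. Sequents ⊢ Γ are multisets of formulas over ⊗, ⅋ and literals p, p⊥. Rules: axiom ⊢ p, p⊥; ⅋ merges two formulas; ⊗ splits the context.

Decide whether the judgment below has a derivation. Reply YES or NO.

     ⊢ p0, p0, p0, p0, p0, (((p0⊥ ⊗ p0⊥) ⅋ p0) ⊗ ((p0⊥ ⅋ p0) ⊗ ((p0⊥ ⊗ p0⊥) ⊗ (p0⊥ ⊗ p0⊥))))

Proof tree:
[⊗]  ⊢ p0, p0, p0, p0, p0, (((p0⊥ ⊗ p0⊥) ⅋ p0) ⊗ ((p0⊥ ⅋ p0) ⊗ ((p0⊥ ⊗ p0⊥) ⊗ (p0⊥ ⊗ p0⊥))))
  [⅋]  ⊢ p0, ((p0⊥ ⊗ p0⊥) ⅋ p0)
    [⊗]  ⊢ p0, p0, (p0⊥ ⊗ p0⊥)
      [Ax]  ⊢ p0, p0⊥
      [Ax]  ⊢ p0, p0⊥
  [⊗]  ⊢ p0, p0, p0, p0, ((p0⊥ ⅋ p0) ⊗ ((p0⊥ ⊗ p0⊥) ⊗ (p0⊥ ⊗ p0⊥)))
    [⅋]  ⊢ (p0⊥ ⅋ p0)
      [Ax]  ⊢ p0, p0⊥
    [⊗]  ⊢ p0, p0, p0, p0, ((p0⊥ ⊗ p0⊥) ⊗ (p0⊥ ⊗ p0⊥))
      [⊗]  ⊢ p0, p0, (p0⊥ ⊗ p0⊥)
        [Ax]  ⊢ p0, p0⊥
        [Ax]  ⊢ p0, p0⊥
      [⊗]  ⊢ p0, p0, (p0⊥ ⊗ p0⊥)
        [Ax]  ⊢ p0, p0⊥
        [Ax]  ⊢ p0, p0⊥

Result: YES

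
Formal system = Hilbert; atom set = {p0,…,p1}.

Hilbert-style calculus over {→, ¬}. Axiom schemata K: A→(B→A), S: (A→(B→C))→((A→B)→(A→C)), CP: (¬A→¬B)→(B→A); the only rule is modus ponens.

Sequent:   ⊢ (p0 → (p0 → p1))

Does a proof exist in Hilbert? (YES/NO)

Search for a countermodel by truth-table:
  v=00: Γ:[] Δ:[(p0 → (p0 → p1))=T] refutes=False
  v=01: Γ:[] Δ:[(p0 → (p0 → p1))=T] refutes=False
  v=10: Γ:[] Δ:[(p0 → (p0 → p1))=F] refutes=True  ← countermodel

Result: NO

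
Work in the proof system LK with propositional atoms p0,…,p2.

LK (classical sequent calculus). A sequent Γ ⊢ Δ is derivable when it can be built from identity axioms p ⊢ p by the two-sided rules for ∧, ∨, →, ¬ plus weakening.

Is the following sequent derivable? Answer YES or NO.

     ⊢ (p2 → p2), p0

Derivation trace:
[WR]  ⊢ (p2 → p2), p0
  [→R]  ⊢ (p2 → p2)
    [Ax] p2 ⊢ p2

Result: YES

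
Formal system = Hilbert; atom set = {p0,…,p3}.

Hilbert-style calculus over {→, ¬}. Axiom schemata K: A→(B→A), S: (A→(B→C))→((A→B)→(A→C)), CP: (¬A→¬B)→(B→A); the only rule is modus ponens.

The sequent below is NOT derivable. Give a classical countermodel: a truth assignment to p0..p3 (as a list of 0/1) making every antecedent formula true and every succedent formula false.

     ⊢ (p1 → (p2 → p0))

Truth-table refutation:
  v=0000: Γ:[] Δ:[(p1 → (p2 → p0))=T] refutes=False
  v=0001: Γ:[] Δ:[(p1 → (p2 → p0))=T] refutes=False
  v=0010: Γ:[] Δ:[(p1 → (p2 → p0))=T] refutes=False
  v=0011: Γ:[] Δ:[(p1 → (p2 → p0))=T] refutes=False
  v=0100: Γ:[] Δ:[(p1 → (p2 → p0))=T] refutes=False
  v=0101: Γ:[] Δ:[(p1 → (p2 → p0))=T] refutes=False
  v=0110: Γ:[] Δ:[(p1 → (p2 → p0))=F] refutes=True  ← countermodel

Result: [0, 1, 1, 0]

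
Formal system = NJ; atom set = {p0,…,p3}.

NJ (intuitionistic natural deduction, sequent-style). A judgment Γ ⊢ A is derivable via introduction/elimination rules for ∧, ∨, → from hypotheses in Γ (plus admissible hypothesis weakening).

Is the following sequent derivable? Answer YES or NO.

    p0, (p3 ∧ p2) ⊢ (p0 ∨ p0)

Derivation (root first):
[∨I₂] p0, (p3 ∧ p2) ⊢ (p0 ∨ p0)
  [Wk] p0, (p3 ∧ p2) ⊢ p0
    [Ax] p0 ⊢ p0

Result: YES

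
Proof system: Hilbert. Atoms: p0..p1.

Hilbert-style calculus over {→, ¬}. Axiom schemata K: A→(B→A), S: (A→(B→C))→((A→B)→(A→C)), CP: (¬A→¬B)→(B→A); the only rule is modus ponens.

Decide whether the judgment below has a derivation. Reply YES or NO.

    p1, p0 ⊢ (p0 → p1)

Derivation (root first):
[MP] p1, p0 ⊢ (p0 → p1)
  [K]  ⊢ (p1 → (p0 → p1))
  [MP] p1, p0 ⊢ p1
    [MP] p1 ⊢ (p0 → p1)
      [K]  ⊢ (p1 → (p0 → p1))
      [Hyp] p1 ⊢ p1
    [Hyp] p0 ⊢ p0

Result: YES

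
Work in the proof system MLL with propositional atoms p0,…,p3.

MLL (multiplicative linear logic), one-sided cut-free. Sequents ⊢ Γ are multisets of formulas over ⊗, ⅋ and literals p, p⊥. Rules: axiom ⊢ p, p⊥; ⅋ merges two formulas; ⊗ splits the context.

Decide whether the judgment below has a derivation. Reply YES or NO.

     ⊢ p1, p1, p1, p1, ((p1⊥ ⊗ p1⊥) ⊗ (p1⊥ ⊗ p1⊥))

Proof tree:
[⊗]  ⊢ p1, p1, p1, p1, ((p1⊥ ⊗ p1⊥) ⊗ (p1⊥ ⊗ p1⊥))
  [⊗]  ⊢ p1, p1, (p1⊥ ⊗ p1⊥)
    [Ax]  ⊢ p1, p1⊥
    [Ax]  ⊢ p1, p1⊥
  [⊗]  ⊢ p1, p1, (p1⊥ ⊗ p1⊥)
    [Ax]  ⊢ p1, p1⊥
    [Ax]  ⊢ p1, p1⊥

Result: YES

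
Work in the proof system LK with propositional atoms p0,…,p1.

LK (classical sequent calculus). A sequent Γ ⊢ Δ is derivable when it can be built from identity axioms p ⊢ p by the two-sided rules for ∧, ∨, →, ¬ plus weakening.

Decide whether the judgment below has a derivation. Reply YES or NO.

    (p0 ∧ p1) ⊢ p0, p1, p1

Derivation trace:
[∧L] (p0 ∧ p1) ⊢ p0, p1, p1
  [WR] p0, p1 ⊢ p0, p1, p1
    [WL] p0, p1 ⊢ p0, p1
      [WR] p0 ⊢ p0, p1
        [Ax] p0 ⊢ p0

Result: YES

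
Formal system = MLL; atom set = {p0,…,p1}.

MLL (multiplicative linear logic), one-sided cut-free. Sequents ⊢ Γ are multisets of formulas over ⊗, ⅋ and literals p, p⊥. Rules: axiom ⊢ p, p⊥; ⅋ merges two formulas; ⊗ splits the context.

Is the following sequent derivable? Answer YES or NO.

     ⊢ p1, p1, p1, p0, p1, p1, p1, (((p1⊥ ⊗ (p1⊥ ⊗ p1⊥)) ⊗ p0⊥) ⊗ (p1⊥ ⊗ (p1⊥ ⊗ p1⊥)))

Derivation trace:
[⊗]  ⊢ p1, p1, p1, p0, p1, p1, p1, (((p1⊥ ⊗ (p1⊥ ⊗ p1⊥)) ⊗ p0⊥) ⊗ (p1⊥ ⊗ (p1⊥ ⊗ p1⊥)))
  [⊗]  ⊢ p1, p1, p1, p0, ((p1⊥ ⊗ (p1⊥ ⊗ p1⊥)) ⊗ p0⊥)
    [⊗]  ⊢ p1, p1, p1, (p1⊥ ⊗ (p1⊥ ⊗ p1⊥))
      [Ax]  ⊢ p1, p1⊥
      [⊗]  ⊢ p1, p1, (p1⊥ ⊗ p1⊥)
        [Ax]  ⊢ p1, p1⊥
        [Ax]  ⊢ p1, p1⊥
    [Ax]  ⊢ p0, p0⊥
  [⊗]  ⊢ p1, p1, p1, (p1⊥ ⊗ (p1⊥ ⊗ p1⊥))
    [Ax]  ⊢ p1, p1⊥
    [⊗]  ⊢ p1, p1, (p1⊥ ⊗ p1⊥)
      [Ax]  ⊢ p1, p1⊥
      [Ax]  ⊢ p1, p1⊥

Result: YES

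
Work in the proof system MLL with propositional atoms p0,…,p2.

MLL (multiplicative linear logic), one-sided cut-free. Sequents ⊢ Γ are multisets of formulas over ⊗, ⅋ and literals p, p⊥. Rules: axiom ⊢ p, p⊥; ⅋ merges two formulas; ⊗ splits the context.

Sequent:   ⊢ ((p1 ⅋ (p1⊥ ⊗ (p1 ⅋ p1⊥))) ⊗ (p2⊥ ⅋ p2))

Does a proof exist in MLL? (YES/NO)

Derivation (root first):
[⊗]  ⊢ ((p1 ⅋ (p1⊥ ⊗ (p1 ⅋ p1⊥))) ⊗ (p2⊥ ⅋ p2))
  [⅋]  ⊢ (p1 ⅋ (p1⊥ ⊗ (p1 ⅋ p1⊥)))
    [⊗]  ⊢ p1, (p1⊥ ⊗ (p1 ⅋ p1⊥))
      [Ax]  ⊢ p1, p1⊥
      [⅋]  ⊢ (p1 ⅋ p1⊥)
        [Ax]  ⊢ p1, p1⊥
  [⅋]  ⊢ (p2⊥ ⅋ p2)
    [Ax]  ⊢ p2, p2⊥

Result: YES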